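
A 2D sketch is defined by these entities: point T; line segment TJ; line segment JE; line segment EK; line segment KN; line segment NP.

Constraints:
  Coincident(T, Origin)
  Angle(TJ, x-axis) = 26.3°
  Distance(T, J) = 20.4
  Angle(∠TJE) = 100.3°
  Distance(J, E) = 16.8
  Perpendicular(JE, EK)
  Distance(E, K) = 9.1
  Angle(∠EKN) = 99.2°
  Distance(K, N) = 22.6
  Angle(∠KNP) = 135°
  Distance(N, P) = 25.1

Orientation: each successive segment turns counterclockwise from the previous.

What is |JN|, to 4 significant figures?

13.86

T is at the origin; TJ runs at 26.3° with length 20.4, so J = (18.29, 9.039). ∠TJE = 100.3° gives JE at 106.0° from the x-axis; with |JE| = 16.8, E = (13.66, 25.19). JE is perpendicular to EK, so EK runs at -164.0°; with |EK| = 9.1, K = (4.910, 22.68). ∠EKN = 99.2° gives KN at -83.20° from the x-axis; with |KN| = 22.6, N = (7.586, 0.2385). Then |JN| = |N − J| = 13.86.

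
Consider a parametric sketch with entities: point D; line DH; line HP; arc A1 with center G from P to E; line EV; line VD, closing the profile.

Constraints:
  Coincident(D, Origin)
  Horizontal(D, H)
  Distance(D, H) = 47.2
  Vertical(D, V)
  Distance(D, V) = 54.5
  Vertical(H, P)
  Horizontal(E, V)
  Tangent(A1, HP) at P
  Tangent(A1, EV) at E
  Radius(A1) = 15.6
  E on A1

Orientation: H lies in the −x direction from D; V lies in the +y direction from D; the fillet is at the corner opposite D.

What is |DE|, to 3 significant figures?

63.0

D is at the origin; D and H share the same y with |DH| = 47.2 and H on the −x side, so H = (-47.2, 0.00). D and V share the same x with |DV| = 54.5 and V on the +y side, so V = (0.00, 54.5). The virtual corner opposite D is at (-47.2, 54.5). Since A1 is tangent to HP there, GP ⟂ HP and the tangent condition forces GE to be normal to EV, with radius 15.6, so the center G sits 15.6 in from both sides at G = (-31.6, 38.9). That places the tangent points at P = (-47.2, 38.9) on HP and E = (-31.6, 54.5) on EV. Then |DE| = |E − D| = 63.0.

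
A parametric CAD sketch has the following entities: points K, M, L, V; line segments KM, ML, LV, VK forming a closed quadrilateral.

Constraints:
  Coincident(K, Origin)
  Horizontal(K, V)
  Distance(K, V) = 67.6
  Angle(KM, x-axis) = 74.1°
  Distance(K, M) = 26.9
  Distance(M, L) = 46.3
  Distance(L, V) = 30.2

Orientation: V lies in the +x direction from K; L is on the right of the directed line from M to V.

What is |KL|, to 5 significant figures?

39.463

Checks: |ML| = 46.30 ✓; |LV| = 30.20 ✓.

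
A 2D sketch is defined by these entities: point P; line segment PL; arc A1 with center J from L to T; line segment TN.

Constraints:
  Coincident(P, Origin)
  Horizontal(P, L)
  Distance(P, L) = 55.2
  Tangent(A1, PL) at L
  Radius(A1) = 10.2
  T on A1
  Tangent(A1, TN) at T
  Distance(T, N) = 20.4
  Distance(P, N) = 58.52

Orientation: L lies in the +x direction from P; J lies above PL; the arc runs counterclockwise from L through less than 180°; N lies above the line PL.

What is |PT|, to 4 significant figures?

65.00

Checks: ∠(JL, LP) = 90.00° ✓; |JT| = 10.20 ✓; ∠(JT, TN) = 90.00° ✓; |TN| = 20.40 ✓; |PN| = 58.52 ✓.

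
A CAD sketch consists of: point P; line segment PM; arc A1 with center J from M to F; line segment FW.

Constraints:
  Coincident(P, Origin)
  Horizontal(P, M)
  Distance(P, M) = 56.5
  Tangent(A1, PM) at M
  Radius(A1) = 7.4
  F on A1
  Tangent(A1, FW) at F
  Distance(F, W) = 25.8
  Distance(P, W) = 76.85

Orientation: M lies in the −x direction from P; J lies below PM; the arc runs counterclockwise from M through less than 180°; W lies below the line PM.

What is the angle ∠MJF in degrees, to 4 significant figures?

74.14°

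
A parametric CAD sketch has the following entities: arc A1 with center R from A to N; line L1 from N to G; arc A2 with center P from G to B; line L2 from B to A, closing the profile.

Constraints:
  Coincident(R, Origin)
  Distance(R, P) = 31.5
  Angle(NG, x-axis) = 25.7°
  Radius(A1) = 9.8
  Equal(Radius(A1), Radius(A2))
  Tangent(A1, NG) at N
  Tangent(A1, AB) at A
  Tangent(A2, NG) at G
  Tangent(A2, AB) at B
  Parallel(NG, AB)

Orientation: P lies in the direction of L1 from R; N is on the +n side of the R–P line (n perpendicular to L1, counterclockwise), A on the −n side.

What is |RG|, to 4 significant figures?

32.99

The slot axis is L1's direction at 25.7°, so u = (cos 25.7°, sin 25.7°) = (0.9011, 0.4337) and n = (−sin 25.7°, cos 25.7°) = (-0.4337, 0.9011). R is at the origin and P lies 31.5 along u from R, so P = 31.5·u = (28.38, 13.66). Tangency of A1 to both parallel lines with radius 9.8 puts N and A at R ± 9.8·n: N = (-4.250, 8.831), A = (4.250, -8.831). Equal radii place G and B the same way about P: G = P + 9.8·n = (24.13, 22.49), B = P − 9.8·n = (32.63, 4.830). Then |RG| = |G − R| = 32.99.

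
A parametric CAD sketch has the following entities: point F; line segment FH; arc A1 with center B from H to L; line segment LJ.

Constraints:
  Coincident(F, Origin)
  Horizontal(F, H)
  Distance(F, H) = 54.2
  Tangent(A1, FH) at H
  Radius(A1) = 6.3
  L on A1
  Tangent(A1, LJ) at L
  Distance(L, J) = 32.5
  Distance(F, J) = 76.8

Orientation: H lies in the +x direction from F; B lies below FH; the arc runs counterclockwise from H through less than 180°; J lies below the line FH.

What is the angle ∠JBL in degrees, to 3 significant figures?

79.0°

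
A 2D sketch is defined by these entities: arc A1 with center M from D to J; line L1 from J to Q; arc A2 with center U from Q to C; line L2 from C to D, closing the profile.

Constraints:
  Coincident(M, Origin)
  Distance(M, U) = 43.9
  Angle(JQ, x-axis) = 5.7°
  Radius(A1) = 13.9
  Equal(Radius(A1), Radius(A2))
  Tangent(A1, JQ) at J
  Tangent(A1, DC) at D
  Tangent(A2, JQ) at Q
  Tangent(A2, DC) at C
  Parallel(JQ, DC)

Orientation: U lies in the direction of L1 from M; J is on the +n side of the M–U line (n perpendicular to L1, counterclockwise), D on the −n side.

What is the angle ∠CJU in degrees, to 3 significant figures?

14.8°

Tangency of A1 to both parallel lines with radius 13.9 puts J and D at M ± 13.9·n: J = (-1.38, 13.8), D = (1.38, -13.8). Equal radii place Q and C the same way about U: Q = U + 13.9·n = (42.3, 18.2), C = U − 13.9·n = (45.1, -9.47). Then cos ∠CJU = JC·JU / (|JC||JU|), giving 14.8°.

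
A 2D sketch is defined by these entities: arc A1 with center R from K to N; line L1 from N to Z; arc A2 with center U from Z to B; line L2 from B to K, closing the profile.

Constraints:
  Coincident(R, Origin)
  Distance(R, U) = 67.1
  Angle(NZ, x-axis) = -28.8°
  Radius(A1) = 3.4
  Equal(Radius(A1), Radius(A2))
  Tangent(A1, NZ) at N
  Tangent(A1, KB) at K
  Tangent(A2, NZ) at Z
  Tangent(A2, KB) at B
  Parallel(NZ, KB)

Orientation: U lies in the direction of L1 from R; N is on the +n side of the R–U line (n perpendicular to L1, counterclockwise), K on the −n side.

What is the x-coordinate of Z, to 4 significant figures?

60.44

The slot axis is L1's direction at -28.8°, so u = (cos -28.8°, sin -28.8°) = (0.8763, -0.4818) and n = (−sin -28.8°, cos -28.8°) = (0.4818, 0.8763). R is at the origin and U lies 67.1 along u from R, so U = 67.1·u = (58.80, -32.33). Tangency of A1 to both parallel lines with radius 3.4 puts N and K at R ± 3.4·n: N = (1.638, 2.979), K = (-1.638, -2.979). Equal radii place Z and B the same way about U: Z = U + 3.4·n = (60.44, -29.35), B = U − 3.4·n = (57.16, -35.31). So Z.x = 60.44.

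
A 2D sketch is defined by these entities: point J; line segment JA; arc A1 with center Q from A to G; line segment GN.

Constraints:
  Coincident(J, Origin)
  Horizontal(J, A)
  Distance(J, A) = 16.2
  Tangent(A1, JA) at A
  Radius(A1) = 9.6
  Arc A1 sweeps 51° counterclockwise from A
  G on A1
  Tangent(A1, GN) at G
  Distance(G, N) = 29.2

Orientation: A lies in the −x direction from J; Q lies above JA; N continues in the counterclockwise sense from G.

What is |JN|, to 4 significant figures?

27.96

J is at the origin; JA is horizontal with |JA| = 16.2 and A on the −x side, so A = (-16.20, 0.000). A1 meets JA tangentially, so QA is at right angles to JA, so Q = A + (0, 9.6) = (-16.20, 9.600). On A1, A sits at bearing -90° from Q; a 51° counterclockwise sweep puts G at bearing -39°, so G = Q + 9.6·(cos -39°, sin -39°) = (-8.739, 3.559). Since A1 is tangent to GN there, QG ⟂ GN, so GN runs along (−sin -39°, cos -39°); with |GN| = 29.2, N = (9.637, 26.25). Then |JN| = |N − J| = 27.96.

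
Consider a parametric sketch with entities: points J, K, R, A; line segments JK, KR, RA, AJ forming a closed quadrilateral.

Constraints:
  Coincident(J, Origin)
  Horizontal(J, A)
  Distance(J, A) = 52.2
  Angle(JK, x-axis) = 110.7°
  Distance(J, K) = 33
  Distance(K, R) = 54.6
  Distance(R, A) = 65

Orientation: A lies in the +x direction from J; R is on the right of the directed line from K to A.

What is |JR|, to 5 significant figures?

25.063

J is at the origin; JA is horizontal with |JA| = 52.2 and A in +x, so A = (52.2, 0). JK runs at 110.7° with |JK| = 33.0, so K = (-11.665, 30.870). R is determined by |KR| = 54.6 and |RA| = 65.0 together: it lies at the intersection of circle(K, 54.6) and circle(A, 65.0). With |KA| = 70.934, the foot of the radical line on KA is 26.699 from K and the perpendicular offset is √(54.6² − 26.699²) = 47.627. Taking the right-of-KA solution: R = (-8.3527, -23.630).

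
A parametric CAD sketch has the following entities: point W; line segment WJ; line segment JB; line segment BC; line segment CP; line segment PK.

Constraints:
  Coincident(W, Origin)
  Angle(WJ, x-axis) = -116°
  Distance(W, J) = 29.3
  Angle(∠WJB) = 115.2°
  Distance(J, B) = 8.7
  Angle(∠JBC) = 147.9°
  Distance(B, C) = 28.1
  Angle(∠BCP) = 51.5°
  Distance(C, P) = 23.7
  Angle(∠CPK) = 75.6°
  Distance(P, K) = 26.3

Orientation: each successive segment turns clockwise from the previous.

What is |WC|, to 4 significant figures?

46.45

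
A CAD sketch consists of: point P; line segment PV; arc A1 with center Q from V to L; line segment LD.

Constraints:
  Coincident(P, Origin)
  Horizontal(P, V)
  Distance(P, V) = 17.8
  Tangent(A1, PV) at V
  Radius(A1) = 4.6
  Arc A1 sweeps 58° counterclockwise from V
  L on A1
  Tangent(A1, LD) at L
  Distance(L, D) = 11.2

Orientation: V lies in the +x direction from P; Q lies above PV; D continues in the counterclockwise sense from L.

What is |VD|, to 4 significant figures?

15.26

P is at the origin; P and V share the same y with |PV| = 17.8 and V on the +x side, so V = (17.80, 0.000). Tangency of A1 to PV means the radius QV is perpendicular to PV, so Q = V + (0, 4.6) = (17.80, 4.600). On A1, V sits at bearing -90° from Q; a 58° counterclockwise sweep puts L at bearing -32°, so L = Q + 4.6·(cos -32°, sin -32°) = (21.70, 2.162). The tangent condition forces QL to be normal to LD, so LD runs along (−sin -32°, cos -32°); with |LD| = 11.2, D = (27.64, 11.66). Then |VD| = |D − V| = 15.26.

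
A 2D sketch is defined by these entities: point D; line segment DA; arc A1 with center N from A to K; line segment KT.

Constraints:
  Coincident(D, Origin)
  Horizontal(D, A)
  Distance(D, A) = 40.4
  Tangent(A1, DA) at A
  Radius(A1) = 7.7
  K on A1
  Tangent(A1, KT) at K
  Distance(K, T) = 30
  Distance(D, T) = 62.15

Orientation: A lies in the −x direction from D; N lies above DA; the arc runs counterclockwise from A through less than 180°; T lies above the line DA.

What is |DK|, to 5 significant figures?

35.861

D is at the origin; DA is horizontal with |DA| = 40.4 and A on the −x side, so A = (-40.400, 0.0000). Tangency of A1 to DA means the radius NA is perpendicular to DA, so N = A + (0, 7.7) = (-40.400, 7.7000). Since NK ⟂ KT (tangency), |NT| = √(7.7² + 30.0²) = 30.972 regardless of where K sits on A1. So T lies on both circle(D, 62.15) and circle(N, 30.972); the above-DA intersection is T = (-49.772, 37.220). K is the foot of the tangent from T: K = (-33.871, 11.781).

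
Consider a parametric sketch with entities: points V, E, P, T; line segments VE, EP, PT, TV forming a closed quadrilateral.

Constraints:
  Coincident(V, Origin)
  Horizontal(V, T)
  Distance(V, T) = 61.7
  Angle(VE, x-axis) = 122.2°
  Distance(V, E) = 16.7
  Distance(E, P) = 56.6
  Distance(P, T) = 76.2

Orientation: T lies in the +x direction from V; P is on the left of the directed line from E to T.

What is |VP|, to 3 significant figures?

66.1

Checks: |EP| = 56.60 ✓; |PT| = 76.20 ✓.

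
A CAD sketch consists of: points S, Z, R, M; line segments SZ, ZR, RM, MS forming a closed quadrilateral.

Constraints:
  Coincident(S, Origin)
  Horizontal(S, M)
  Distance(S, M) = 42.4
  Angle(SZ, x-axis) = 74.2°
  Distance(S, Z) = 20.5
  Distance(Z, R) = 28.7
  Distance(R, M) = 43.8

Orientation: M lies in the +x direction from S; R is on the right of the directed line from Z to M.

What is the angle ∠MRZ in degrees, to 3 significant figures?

66.6°

Checks: |ZR| = 28.70 ✓; |RM| = 43.80 ✓.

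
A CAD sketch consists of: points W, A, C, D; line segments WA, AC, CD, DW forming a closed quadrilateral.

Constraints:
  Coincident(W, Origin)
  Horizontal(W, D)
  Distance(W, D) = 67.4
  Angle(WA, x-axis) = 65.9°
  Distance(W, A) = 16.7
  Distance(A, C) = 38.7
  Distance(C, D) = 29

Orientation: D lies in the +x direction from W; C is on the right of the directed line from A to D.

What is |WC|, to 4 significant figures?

39.54

Checks: W = (0.00, 0.00) ✓; |AC| = 38.70 ✓; |CD| = 29.00 ✓.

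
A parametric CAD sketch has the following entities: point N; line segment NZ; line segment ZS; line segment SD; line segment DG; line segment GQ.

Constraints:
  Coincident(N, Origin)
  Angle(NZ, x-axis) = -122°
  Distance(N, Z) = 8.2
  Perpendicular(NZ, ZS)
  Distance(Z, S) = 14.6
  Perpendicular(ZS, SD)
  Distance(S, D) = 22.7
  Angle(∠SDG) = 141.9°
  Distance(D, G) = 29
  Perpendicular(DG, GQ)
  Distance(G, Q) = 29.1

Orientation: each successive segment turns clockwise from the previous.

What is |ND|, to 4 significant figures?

20.58

N is at the origin; NZ runs at -122.0° with length 8.2, so Z = (-4.345, -6.954). NZ ⟂ ZS, so ZS runs at 148.0°; with |ZS| = 14.6, S = (-16.73, 0.7828). The perpendicularity gives SD at right angles to ZS, so SD runs at 58.00°; with |SD| = 22.7, D = (-4.698, 20.03). Then |ND| = |D − N| = 20.58.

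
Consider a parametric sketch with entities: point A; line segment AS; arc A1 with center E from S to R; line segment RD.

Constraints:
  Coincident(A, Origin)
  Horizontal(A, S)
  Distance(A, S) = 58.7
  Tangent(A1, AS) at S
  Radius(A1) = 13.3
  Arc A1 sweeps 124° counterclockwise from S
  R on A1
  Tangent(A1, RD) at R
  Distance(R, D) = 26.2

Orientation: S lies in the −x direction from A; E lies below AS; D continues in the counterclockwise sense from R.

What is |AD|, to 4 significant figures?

69.54

A is at the origin; AS is horizontal with |AS| = 58.7 and S on the −x side, so S = (-58.70, 0.000). Tangency of A1 to AS means the radius ES is perpendicular to AS, so E = S + (0, -13.3) = (-58.70, -13.30). On A1, S sits at bearing 90° from E; a 124° counterclockwise sweep puts R at bearing 214°, so R = E + 13.3·(cos 214°, sin 214°) = (-69.73, -20.74). The tangent condition forces ER to be normal to RD, so RD runs along (−sin 214°, cos 214°); with |RD| = 26.2, D = (-55.08, -42.46). Then |AD| = |D − A| = 69.54.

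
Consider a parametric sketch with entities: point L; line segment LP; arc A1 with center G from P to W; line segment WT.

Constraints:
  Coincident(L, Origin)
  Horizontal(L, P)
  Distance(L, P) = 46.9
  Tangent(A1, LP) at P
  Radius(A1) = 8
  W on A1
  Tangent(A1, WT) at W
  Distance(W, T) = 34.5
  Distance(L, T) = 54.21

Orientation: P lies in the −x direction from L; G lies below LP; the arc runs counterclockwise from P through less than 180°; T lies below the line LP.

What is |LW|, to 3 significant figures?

55.0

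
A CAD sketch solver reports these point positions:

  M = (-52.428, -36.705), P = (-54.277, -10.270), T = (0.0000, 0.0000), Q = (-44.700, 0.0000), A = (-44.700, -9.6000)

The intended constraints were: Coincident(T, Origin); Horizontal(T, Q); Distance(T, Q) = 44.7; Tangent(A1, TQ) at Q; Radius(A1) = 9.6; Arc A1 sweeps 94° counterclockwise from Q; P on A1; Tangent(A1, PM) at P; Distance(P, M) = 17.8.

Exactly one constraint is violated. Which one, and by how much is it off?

Distance(P, M) = 17.8 — off by 8.70.

T = (0.00, 0.00) ✓; T.y = 0.00, Q.y = 0.00 ✓; |TQ| = 44.70 ✓; ∠(AQ, QT) = 90.00° ✓; |AQ| = 9.600 ✓; bearing(A→P) − bearing(A→Q) = 94.00° ✓; |AP| = 9.600 ✓; ∠(AP, PM) = 90.00° ✓; |PM| = 26.50 ✗.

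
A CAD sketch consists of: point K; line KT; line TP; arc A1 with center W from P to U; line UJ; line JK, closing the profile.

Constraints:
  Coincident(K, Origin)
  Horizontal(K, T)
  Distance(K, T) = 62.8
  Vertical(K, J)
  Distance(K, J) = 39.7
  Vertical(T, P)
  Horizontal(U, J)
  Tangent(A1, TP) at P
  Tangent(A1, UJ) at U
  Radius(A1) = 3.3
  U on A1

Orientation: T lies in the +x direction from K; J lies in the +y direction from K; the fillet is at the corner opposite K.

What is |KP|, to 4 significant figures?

72.59

The virtual corner opposite K is at (62.80, 39.70). A1 meets TP tangentially, so WP is at right angles to TP and A1 meets UJ tangentially, so WU is at right angles to UJ, with radius 3.3, so the center W sits 3.3 in from both sides at W = (59.50, 36.40). That places the tangent points at P = (62.80, 36.40) on TP and U = (59.50, 39.70) on UJ. Then |KP| = |P − K| = 72.59.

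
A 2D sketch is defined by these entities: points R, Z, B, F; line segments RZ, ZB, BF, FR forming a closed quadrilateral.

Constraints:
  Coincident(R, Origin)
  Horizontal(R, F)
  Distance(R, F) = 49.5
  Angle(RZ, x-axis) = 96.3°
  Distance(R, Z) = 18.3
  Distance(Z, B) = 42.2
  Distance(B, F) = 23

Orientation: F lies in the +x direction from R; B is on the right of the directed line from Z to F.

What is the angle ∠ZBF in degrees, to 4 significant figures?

110.3°

R is at the origin; R and F share the same y with |RF| = 49.5 and F in +x, so F = (49.5, 0). RZ runs at 96.3° with |RZ| = 18.3, so Z = (-2.008, 18.19). B is determined by |ZB| = 42.2 and |BF| = 23.0 together: it lies at the intersection of circle(Z, 42.2) and circle(F, 23.0). With |ZF| = 54.63, the foot of the radical line on ZF is 38.77 from Z and the perpendicular offset is √(42.2² − 38.77²) = 16.66. Taking the right-of-ZF solution: B = (29.00, -10.43).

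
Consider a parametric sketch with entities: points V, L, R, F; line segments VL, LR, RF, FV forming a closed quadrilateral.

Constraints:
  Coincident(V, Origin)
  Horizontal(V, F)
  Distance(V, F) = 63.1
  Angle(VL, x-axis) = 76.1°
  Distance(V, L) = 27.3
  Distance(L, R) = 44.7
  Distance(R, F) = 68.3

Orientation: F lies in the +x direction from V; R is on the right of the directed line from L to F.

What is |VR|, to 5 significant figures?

17.425

Checks: |LR| = 44.70 ✓; |RF| = 68.30 ✓.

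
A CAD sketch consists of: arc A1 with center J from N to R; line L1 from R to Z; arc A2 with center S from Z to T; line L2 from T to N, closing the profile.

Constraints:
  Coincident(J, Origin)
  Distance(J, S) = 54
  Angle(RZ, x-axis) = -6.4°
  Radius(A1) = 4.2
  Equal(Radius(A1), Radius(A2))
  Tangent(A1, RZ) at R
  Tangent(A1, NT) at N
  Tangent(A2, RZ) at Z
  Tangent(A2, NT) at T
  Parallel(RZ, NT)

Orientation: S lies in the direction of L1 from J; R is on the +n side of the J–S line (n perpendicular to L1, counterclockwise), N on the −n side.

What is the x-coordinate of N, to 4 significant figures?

-0.4682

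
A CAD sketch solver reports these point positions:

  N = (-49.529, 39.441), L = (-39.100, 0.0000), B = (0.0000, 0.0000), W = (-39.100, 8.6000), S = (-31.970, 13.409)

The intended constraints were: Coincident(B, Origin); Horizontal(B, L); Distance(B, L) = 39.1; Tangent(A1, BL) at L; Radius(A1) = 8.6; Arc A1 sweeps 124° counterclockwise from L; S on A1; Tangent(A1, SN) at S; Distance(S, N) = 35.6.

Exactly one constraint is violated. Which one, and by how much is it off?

Distance(S, N) = 35.6 — off by 4.20.

B = (0.00, 0.00) ✓; B.y = 0.00, L.y = 0.00 ✓; |BL| = 39.10 ✓; ∠(WL, LB) = 90.00° ✓; |WL| = 8.600 ✓; bearing(W→S) − bearing(W→L) = 124.0° ✓; |WS| = 8.600 ✓; ∠(WS, SN) = 90.00° ✓; |SN| = 31.40 ✗.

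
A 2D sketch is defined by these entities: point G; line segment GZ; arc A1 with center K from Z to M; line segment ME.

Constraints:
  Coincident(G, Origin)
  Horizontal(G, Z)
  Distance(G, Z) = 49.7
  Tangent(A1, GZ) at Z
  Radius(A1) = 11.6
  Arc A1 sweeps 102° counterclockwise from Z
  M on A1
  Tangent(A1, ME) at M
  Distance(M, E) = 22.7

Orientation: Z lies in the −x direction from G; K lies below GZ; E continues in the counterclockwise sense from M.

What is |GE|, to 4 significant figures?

66.96

On A1, Z sits at bearing 90° from K; a 102° counterclockwise sweep puts M at bearing 192°, so M = K + 11.6·(cos 192°, sin 192°) = (-61.05, -14.01). The tangent condition forces KM to be normal to ME, so ME runs along (−sin 192°, cos 192°); with |ME| = 22.7, E = (-56.33, -36.22). Then |GE| = |E − G| = 66.96.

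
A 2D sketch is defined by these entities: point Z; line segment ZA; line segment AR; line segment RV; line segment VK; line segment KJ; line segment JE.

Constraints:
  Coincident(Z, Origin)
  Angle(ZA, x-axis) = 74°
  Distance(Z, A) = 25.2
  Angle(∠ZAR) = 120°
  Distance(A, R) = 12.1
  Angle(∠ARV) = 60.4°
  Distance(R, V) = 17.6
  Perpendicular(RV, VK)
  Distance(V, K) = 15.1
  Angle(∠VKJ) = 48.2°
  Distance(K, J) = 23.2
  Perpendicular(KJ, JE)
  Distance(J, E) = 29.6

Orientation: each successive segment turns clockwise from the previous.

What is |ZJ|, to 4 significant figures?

32.79

Z is at the origin; ZA runs at 74.0° with length 25.2, so A = (6.946, 24.22). ∠ZAR = 120.0° gives AR at 14.00° from the x-axis; with |AR| = 12.1, R = (18.69, 27.15). ∠ARV = 60.4° gives RV at -105.6° from the x-axis; with |RV| = 17.6, V = (13.95, 10.20). RV ⟂ VK, so VK runs at 164.4°; with |VK| = 15.1, K = (-0.5901, 14.26). ∠VKJ = 48.2° gives KJ at 32.60° from the x-axis; with |KJ| = 23.2, J = (18.95, 26.76). Then |ZJ| = |J − Z| = 32.79.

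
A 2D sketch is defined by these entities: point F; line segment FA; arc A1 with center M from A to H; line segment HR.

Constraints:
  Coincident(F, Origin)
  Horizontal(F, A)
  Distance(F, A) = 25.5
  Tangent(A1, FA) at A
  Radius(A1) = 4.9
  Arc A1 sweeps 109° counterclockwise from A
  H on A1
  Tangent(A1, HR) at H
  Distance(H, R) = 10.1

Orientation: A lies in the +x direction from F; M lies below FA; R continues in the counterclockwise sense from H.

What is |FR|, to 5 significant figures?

28.999

F is at the origin; F and A share the same y with |FA| = 25.5 and A on the +x side, so A = (25.500, 0.0000). Tangency of A1 to FA means the radius MA is perpendicular to FA, so M = A + (0, -4.9) = (25.500, -4.9000). On A1, A sits at bearing 90° from M; a 109° counterclockwise sweep puts H at bearing 199°, so H = M + 4.9·(cos 199°, sin 199°) = (20.867, -6.4953). Tangency of A1 to HR means the radius MH is perpendicular to HR, so HR runs along (−sin 199°, cos 199°); with |HR| = 10.1, R = (24.155, -16.045). Then |FR| = |R − F| = 28.999.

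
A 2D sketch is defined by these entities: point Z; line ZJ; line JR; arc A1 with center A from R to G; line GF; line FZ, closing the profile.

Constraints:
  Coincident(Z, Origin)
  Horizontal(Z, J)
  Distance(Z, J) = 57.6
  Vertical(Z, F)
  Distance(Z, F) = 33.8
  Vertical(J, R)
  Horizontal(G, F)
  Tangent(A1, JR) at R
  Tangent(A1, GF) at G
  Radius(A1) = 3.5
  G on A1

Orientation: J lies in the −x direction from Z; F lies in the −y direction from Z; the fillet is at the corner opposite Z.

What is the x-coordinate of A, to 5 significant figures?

-54.100

Z is at the origin; ZJ is horizontal with |ZJ| = 57.6 and J on the −x side, so J = (-57.600, 0.0000). Z and F share the same x with |ZF| = 33.8 and F on the −y side, so F = (0.0000, -33.800). The virtual corner opposite Z is at (-57.600, -33.800). The tangent condition forces AR to be normal to JR and since A1 is tangent to GF there, AG ⟂ GF, with radius 3.5, so the center A sits 3.5 in from both sides at A = (-54.100, -30.300). So A.x = -54.100.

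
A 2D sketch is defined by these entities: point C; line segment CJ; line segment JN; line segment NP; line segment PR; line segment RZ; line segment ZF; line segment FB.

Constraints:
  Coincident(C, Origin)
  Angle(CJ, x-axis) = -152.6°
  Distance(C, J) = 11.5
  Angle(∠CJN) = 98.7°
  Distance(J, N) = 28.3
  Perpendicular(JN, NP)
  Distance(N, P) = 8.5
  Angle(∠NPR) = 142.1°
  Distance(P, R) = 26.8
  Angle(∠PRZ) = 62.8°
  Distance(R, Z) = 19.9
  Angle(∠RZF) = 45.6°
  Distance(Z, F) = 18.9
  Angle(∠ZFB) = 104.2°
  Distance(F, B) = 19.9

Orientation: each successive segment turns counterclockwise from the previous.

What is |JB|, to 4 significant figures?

42.43

C is at the origin; CJ runs at -152.6° with length 11.5, so J = (-10.21, -5.292). ∠CJN = 98.7° gives JN at -71.30° from the x-axis; with |JN| = 28.3, N = (-1.137, -32.10). JN ⟂ NP, so NP runs at 18.70°; with |NP| = 8.5, P = (6.915, -29.37). ∠NPR = 142.1° gives PR at 56.60° from the x-axis; with |PR| = 26.8, R = (21.67, -6.999). ∠PRZ = 62.8° gives RZ at 173.8° from the x-axis; with |RZ| = 19.9, Z = (1.884, -4.850). ∠RZF = 45.6° gives ZF at -51.80° from the x-axis; with |ZF| = 18.9, F = (13.57, -19.70). ∠ZFB = 104.2° gives FB at 24.00° from the x-axis; with |FB| = 19.9, B = (31.75, -11.61). Then |JB| = |B − J| = 42.43.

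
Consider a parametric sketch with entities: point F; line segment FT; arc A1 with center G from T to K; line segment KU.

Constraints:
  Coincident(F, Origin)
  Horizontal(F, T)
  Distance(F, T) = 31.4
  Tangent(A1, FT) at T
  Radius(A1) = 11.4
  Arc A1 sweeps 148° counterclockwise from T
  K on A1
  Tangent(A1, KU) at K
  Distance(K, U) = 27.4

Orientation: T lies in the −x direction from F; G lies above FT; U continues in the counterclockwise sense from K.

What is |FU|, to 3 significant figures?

60.2

On A1, T sits at bearing -90° from G; a 148° counterclockwise sweep puts K at bearing 58°, so K = G + 11.4·(cos 58°, sin 58°) = (-25.4, 21.1). A1 meets KU tangentially, so GK is at right angles to KU, so KU runs along (−sin 58°, cos 58°); with |KU| = 27.4, U = (-48.6, 35.6). Then |FU| = |U − F| = 60.2.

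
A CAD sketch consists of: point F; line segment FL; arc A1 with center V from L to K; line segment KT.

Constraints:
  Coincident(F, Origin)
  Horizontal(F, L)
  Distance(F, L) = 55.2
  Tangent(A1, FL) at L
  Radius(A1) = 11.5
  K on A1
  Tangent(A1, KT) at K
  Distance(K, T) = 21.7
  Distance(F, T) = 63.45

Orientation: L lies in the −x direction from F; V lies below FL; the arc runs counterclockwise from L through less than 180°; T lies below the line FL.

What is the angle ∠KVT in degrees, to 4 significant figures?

62.08°

F is at the origin; FL is horizontal with |FL| = 55.2 and L on the −x side, so L = (-55.20, 0.000). Tangency of A1 to FL means the radius VL is perpendicular to FL, so V = L + (0, -11.5) = (-55.20, -11.50). Since VK ⟂ KT (tangency), |VT| = √(11.5² + 21.7²) = 24.56 regardless of where K sits on A1. So T lies on both circle(F, 63.45) and circle(V, 24.56); the below-FL intersection is T = (-52.32, -35.89). K is the foot of the tangent from T: K = (-64.66, -18.04).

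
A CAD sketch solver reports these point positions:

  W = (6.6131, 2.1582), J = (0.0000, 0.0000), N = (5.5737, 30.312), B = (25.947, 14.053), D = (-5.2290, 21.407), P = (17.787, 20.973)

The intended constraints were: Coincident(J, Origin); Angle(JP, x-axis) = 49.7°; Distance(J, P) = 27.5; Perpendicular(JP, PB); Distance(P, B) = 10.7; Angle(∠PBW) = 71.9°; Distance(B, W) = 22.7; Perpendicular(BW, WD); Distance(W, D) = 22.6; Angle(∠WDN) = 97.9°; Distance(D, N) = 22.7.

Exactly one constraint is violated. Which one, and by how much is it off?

Distance(D, N) = 22.7 — off by 8.70.

J = (0.00, 0.00) ✓; JP at 49.70° ✓; |JP| = 27.50 ✓; ∠(JP, PB) = 90.00° ✓; |PB| = 10.70 ✓; ∠PBW = 71.90° ✓; |BW| = 22.70 ✓; ∠(BW, WD) = 90.00° ✓; |WD| = 22.60 ✓; ∠WDN = 97.90° ✓; |DN| = 14.00 ✗.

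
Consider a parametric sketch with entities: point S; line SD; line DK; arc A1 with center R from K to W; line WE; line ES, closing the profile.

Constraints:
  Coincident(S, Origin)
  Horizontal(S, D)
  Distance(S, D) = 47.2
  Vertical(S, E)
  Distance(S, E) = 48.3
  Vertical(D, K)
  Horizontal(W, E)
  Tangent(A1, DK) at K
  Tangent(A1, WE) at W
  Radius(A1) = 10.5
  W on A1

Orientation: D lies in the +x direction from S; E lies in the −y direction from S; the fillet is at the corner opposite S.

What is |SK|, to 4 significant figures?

60.47

The virtual corner opposite S is at (47.20, -48.30). Tangency of A1 to DK means the radius RK is perpendicular to DK and since A1 is tangent to WE there, RW ⟂ WE, with radius 10.5, so the center R sits 10.5 in from both sides at R = (36.70, -37.80). That places the tangent points at K = (47.20, -37.80) on DK and W = (36.70, -48.30) on WE. Then |SK| = |K − S| = 60.47.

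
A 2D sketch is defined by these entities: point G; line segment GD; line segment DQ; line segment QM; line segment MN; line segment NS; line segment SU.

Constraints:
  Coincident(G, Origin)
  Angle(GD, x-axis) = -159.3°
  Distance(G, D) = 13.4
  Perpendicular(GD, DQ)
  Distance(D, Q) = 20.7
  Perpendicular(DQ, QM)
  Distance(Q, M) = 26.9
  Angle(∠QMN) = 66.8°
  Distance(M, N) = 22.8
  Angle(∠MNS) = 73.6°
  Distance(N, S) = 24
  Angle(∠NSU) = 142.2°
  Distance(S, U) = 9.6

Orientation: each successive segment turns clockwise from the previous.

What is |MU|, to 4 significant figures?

29.80

G is at the origin; GD runs at -159.3° with length 13.4, so D = (-12.53, -4.737). The perpendicularity gives DQ at right angles to GD, so DQ runs at 110.7°; with |DQ| = 20.7, Q = (-19.85, 14.63). DQ is perpendicular to QM, so QM runs at 20.70°; with |QM| = 26.9, M = (5.312, 24.14). ∠QMN = 66.8° gives MN at -92.50° from the x-axis; with |MN| = 22.8, N = (4.317, 1.357). ∠MNS = 73.6° gives NS at 161.1° from the x-axis; with |NS| = 24.0, S = (-18.39, 9.131). ∠NSU = 142.2° gives SU at 123.3° from the x-axis; with |SU| = 9.6, U = (-23.66, 17.16). Then |MU| = |U − M| = 29.80.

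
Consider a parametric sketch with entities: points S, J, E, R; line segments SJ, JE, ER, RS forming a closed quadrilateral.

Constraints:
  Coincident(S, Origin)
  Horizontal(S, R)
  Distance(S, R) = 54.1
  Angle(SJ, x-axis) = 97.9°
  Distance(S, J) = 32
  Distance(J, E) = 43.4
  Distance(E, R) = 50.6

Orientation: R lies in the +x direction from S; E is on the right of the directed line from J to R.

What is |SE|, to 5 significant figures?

11.714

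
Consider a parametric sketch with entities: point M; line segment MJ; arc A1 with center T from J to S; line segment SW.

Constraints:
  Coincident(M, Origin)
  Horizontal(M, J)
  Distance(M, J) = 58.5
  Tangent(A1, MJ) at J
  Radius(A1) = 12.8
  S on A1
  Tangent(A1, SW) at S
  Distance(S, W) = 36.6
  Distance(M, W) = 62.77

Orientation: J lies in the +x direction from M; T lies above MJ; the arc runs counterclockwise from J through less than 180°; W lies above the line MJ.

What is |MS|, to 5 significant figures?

70.899

M is at the origin; MJ is horizontal with |MJ| = 58.5 and J on the +x side, so J = (58.500, 0.0000). Since A1 is tangent to MJ there, TJ ⟂ MJ, so T = J + (0, 12.8) = (58.500, 12.800). Since TS ⟂ SW (tangency), |TW| = √(12.8² + 36.6²) = 38.774 regardless of where S sits on A1. So W lies on both circle(M, 62.77) and circle(T, 38.774); the above-MJ intersection is W = (41.095, 47.448). S is the foot of the tangent from W: S = (67.400, 22.000).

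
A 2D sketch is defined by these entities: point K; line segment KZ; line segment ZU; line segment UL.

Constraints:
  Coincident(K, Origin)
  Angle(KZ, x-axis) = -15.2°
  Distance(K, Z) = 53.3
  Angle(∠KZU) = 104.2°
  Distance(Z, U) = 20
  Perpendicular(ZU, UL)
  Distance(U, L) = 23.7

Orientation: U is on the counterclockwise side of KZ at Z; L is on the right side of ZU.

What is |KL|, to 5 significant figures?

82.309

K is at the origin; KZ runs at -15.2° with length 53.3, so Z = 53.3·(cos -15.2°, sin -15.2°) = (51.435, -13.975). ∠KZU = 104.2°, so ZU runs at -15.2° + (180° − 104.2°) = 60.600° from the x-axis; with |ZU| = 20.0, U = Z + 20.0·(cos 60.600°, sin 60.600°) = (61.253, 3.4496). ZU ⟂ UL; with |UL| = 23.7 on the right of ZU, L = U + 23.7·(0.87121, -0.49090) = (81.901, -8.1848). Then |KL| = |L − K| = 82.309.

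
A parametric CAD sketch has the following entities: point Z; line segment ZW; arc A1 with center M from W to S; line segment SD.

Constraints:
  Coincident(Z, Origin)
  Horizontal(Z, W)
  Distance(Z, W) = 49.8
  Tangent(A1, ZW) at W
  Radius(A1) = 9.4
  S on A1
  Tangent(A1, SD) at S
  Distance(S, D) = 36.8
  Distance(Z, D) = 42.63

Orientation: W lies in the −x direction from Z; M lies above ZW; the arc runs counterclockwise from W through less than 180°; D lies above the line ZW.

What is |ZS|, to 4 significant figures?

42.00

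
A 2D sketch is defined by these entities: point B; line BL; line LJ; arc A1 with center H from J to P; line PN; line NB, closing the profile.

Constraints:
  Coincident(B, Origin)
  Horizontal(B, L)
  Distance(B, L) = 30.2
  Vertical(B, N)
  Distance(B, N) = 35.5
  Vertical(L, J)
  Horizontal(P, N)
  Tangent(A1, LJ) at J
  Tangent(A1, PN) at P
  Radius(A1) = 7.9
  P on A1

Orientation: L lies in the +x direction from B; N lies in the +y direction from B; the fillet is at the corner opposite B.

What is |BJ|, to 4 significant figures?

40.91

The virtual corner opposite B is at (30.20, 35.50). A1 meets LJ tangentially, so HJ is at right angles to LJ and tangency of A1 to PN means the radius HP is perpendicular to PN, with radius 7.9, so the center H sits 7.9 in from both sides at H = (22.30, 27.60). That places the tangent points at J = (30.20, 27.60) on LJ and P = (22.30, 35.50) on PN. Then |BJ| = |J − B| = 40.91.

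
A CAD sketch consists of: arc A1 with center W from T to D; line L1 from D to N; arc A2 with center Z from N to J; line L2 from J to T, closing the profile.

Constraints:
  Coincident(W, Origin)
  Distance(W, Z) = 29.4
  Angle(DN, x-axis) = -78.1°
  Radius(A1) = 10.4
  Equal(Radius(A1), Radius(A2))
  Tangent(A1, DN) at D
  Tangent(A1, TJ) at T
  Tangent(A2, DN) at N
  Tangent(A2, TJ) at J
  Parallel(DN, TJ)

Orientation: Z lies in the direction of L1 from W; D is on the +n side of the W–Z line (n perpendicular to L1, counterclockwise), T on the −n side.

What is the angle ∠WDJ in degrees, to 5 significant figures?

54.721°

The slot axis is L1's direction at -78.1°, so u = (cos -78.1°, sin -78.1°) = (0.20620, -0.97851) and n = (−sin -78.1°, cos -78.1°) = (0.97851, 0.20620). W is at the origin and Z lies 29.4 along u from W, so Z = 29.4·u = (6.0624, -28.768). Tangency of A1 to both parallel lines with radius 10.4 puts D and T at W ± 10.4·n: D = (10.176, 2.1445), T = (-10.176, -2.1445). Equal radii place N and J the same way about Z: N = Z + 10.4·n = (16.239, -26.624), J = Z − 10.4·n = (-4.1141, -30.913). Then cos ∠WDJ = DW·DJ / (|DW||DJ|), giving 54.721°.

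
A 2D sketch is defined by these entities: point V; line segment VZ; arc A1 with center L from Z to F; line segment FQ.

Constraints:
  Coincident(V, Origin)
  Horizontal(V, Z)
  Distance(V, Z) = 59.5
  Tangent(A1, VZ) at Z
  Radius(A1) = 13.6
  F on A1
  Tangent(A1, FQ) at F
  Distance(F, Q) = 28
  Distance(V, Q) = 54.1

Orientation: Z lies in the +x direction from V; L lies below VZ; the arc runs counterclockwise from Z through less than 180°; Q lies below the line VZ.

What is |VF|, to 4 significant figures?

47.44

Checks: |LF| = 13.60 ✓; ∠(LF, FQ) = 90.00° ✓; |FQ| = 28.00 ✓; |VQ| = 54.10 ✓.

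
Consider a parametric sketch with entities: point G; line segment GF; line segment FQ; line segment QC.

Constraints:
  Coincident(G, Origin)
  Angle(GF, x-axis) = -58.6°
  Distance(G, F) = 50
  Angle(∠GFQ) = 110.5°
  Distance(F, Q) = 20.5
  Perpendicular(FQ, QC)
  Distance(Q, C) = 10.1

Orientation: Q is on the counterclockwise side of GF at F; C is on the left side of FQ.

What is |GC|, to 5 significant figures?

52.860

G is at the origin; GF runs at -58.6° with length 50.0, so F = 50.0·(cos -58.6°, sin -58.6°) = (26.050, -42.678). ∠GFQ = 110.5°, so FQ runs at -58.6° + (180° − 110.5°) = 10.900° from the x-axis; with |FQ| = 20.5, Q = F + 20.5·(cos 10.900°, sin 10.900°) = (46.181, -38.801). FQ ⟂ QC; with |QC| = 10.1 on the left of FQ, C = Q + 10.1·(-0.18910, 0.98196) = (44.271, -28.883). Then |GC| = |C − G| = 52.860.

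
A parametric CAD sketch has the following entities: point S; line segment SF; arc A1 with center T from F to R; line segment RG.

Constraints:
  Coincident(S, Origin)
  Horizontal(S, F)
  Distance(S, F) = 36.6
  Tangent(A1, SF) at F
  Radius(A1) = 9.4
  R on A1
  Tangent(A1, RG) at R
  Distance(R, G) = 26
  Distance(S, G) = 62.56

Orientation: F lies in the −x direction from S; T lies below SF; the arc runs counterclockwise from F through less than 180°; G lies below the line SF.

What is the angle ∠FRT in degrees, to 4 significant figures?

55.60°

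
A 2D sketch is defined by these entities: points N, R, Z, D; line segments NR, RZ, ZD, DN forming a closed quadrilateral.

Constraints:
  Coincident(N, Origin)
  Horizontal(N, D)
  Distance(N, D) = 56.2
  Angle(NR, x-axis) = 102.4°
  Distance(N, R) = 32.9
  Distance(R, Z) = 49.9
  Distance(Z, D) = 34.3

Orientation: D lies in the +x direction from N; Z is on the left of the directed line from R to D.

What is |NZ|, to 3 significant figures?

53.2

N is at the origin; ND is horizontal with |ND| = 56.2 and D in +x, so D = (56.2, 0). NR runs at 102.4° with |NR| = 32.9, so R = (-7.06, 32.1). Z is determined by |RZ| = 49.9 and |ZD| = 34.3 together: it lies at the intersection of circle(R, 49.9) and circle(D, 34.3). With |RD| = 71.0, the foot of the radical line on RD is 44.7 from R and the perpendicular offset is √(49.9² − 44.7²) = 22.1. Taking the left-of-RD solution: Z = (42.8, 31.6).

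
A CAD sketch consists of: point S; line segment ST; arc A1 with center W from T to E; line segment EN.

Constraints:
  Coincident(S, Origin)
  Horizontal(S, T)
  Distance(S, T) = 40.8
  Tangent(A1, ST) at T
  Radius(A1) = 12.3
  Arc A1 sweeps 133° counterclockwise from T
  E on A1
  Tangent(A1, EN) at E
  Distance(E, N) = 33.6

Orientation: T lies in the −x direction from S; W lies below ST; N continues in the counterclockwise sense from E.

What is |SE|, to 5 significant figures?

53.922

Tangency of A1 to ST means the radius WT is perpendicular to ST, so W = T + (0, -12.3) = (-40.800, -12.300). On A1, T sits at bearing 90° from W; a 133° counterclockwise sweep puts E at bearing 223°, so E = W + 12.3·(cos 223°, sin 223°) = (-49.796, -20.689). Then |SE| = |E − S| = 53.922.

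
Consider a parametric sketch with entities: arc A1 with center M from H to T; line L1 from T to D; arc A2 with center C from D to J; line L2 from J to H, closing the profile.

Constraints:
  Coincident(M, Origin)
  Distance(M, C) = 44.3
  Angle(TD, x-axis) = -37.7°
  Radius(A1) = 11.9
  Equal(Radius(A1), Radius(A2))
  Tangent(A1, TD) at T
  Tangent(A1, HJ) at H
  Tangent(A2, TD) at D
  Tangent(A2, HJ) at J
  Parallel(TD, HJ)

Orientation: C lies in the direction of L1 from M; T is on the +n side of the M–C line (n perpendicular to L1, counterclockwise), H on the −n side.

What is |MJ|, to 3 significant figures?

45.9

The slot axis is L1's direction at -37.7°, so u = (cos -37.7°, sin -37.7°) = (0.791, -0.612) and n = (−sin -37.7°, cos -37.7°) = (0.612, 0.791). M is at the origin and C lies 44.3 along u from M, so C = 44.3·u = (35.1, -27.1). Tangency of A1 to both parallel lines with radius 11.9 puts T and H at M ± 11.9·n: T = (7.28, 9.42), H = (-7.28, -9.42). Equal radii place D and J the same way about C: D = C + 11.9·n = (42.3, -17.7), J = C − 11.9·n = (27.8, -36.5). Then |MJ| = |J − M| = 45.9.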